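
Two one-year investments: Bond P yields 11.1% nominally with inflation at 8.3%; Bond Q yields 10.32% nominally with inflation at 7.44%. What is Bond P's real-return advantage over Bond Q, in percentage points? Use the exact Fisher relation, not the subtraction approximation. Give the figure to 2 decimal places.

Bond P real return: 1.111/1.083 − 1 = 2.585%.
Bond Q real return: 1.1032/1.0744 − 1 = 2.681%.
Difference: 2.585 − 2.681 = -0.096 pp.

-0.10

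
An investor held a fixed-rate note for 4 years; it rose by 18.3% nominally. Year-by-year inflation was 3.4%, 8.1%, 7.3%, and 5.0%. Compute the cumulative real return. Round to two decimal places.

-6.06%

Cumulative inflation factor: 1.034 × 1.081 × 1.073 × 1.050 ≈ 1.25932.
Nominal growth factor: 1.18300. Real growth factor = 1.18300 / 1.25932 ≈ 0.93940.
Total real return ≈ -6.0602%.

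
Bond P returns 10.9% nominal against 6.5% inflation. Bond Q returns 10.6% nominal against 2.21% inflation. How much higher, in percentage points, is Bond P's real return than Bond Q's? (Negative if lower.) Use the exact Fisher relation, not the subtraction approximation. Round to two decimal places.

Bond P real return: 1.109/1.065 − 1 = 4.131%.
Bond Q real return: 1.106/1.0221 − 1 = 8.209%.
Difference: 4.131 − 8.209 = -4.078 pp.

-4.08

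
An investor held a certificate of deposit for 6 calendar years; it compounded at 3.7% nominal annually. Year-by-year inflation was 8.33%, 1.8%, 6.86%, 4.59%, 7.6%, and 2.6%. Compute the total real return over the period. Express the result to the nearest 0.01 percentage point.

-8.61%

Cumulative inflation factor: 1.0833 × 1.018 × 1.0686 × 1.0459 × 1.076 × 1.026 ≈ 1.36070.
Nominal growth factor: 1.24358. Real growth factor = 1.24358 / 1.36070 ≈ 0.91393.
Total real return ≈ -8.6074%.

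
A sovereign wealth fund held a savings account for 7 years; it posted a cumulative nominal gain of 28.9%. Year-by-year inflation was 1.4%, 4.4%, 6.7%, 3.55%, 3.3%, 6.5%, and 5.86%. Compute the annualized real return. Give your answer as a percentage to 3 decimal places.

Cumulative inflation factor: 1.014 × 1.044 × 1.067 × 1.0355 × 1.033 × 1.065 × 1.0586 ≈ 1.36218.
Nominal growth factor: 1.28900. Real growth factor = 1.28900 / 1.36218 ≈ 0.94628.
Annualized: 0.94628^(1/7) − 1 ≈ -0.00786.

-0.786%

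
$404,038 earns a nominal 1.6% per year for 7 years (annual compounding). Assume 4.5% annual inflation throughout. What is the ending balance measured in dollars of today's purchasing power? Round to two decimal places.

$331,790.64

Nominal value at maturity: $404,038 × (1 + 1.6%)^7 ≈ $451,521.22.
Price-level factor over 7 years: (1 + 4.5%)^7 ≈ 1.3608618305.
The maturity value deflated by that factor is the answer in today's purchasing power.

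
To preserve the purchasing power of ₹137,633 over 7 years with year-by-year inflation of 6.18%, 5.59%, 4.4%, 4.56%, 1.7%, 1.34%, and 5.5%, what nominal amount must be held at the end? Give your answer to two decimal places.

₹183,150.65

Cumulative price-level factor: 1.0618 × 1.0559 × 1.044 × 1.0456 × 1.017 × 1.0134 × 1.055 ≈ 1.3307175870.
The nominal amount required is ₹137,633 scaled up by that factor.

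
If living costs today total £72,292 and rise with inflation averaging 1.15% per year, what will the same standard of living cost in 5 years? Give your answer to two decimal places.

£76,545.50

Cumulative price-level factor: (1+1.15%)^5 ≈ 1.0588377964.
Multiplying £72,292 by the price-level factor gives the future nominal sum.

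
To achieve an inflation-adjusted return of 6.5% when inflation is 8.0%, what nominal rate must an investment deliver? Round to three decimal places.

15.020%

By the Fisher equation, 1 + r_nom = (1 + 6.5%)(1 + 8.0%) = 1.065 × 1.080 = 1.1502.
So r_nom = 15.02%.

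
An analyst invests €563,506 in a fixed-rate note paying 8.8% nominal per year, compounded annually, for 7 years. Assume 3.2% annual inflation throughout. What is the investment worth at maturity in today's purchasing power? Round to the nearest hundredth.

Nominal value at maturity: €563,506 × (1 + 8.8%)^7 ≈ €1,016,952.84.
Price-level factor over 7 years: (1 + 3.2%)^7 ≈ 1.2466882924.
Dividing the nominal maturity value by the price-level factor gives the value in today's money.

€815,723.42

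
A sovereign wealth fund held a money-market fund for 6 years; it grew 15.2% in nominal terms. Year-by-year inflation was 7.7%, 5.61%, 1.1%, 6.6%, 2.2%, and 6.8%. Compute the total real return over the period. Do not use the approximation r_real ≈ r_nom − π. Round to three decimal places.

Cumulative inflation factor: 1.077 × 1.0561 × 1.011 × 1.066 × 1.022 × 1.068 ≈ 1.33799.
Nominal growth factor: 1.15200. Real growth factor = 1.15200 / 1.33799 ≈ 0.86100.
Total real return ≈ -13.9004%.

-13.900%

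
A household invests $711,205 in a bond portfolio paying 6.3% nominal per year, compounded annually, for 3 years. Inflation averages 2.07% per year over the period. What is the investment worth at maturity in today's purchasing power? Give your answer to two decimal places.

Nominal value at maturity: $711,205 × (1 + 6.3%)^3 ≈ $854,268.90.
Price-level factor over 3 years: (1 + 2.07%)^3 ≈ 1.0633943397.
The maturity value deflated by that factor is the answer in today's purchasing power.

$803,341.59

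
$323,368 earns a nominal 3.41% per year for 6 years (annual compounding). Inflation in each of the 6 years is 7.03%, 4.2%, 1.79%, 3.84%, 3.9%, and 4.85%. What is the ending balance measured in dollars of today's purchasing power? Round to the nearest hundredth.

$307,925.21

Nominal value at maturity: $323,368 × (1 + 3.41%)^6 ≈ $395,432.42.
Price-level factor over 6 years: 1.0703 × 1.042 × 1.0179 × 1.0384 × 1.039 × 1.0485 ≈ 1.2841833079.
The maturity value deflated by that factor is the answer in today's purchasing power.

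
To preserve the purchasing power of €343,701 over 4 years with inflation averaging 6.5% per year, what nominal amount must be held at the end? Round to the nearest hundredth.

Cumulative price-level factor: (1+6.5%)^4 ≈ 1.2864663506.
The nominal amount required is €343,701 scaled up by that factor.

€442,159.77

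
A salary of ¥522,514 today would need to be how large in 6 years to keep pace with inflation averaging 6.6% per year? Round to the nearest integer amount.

¥766,728

Cumulative price-level factor: (1+6.6%)^6 ≈ 1.4673821377.
Multiplying ¥522,514 by the price-level factor gives the future nominal sum.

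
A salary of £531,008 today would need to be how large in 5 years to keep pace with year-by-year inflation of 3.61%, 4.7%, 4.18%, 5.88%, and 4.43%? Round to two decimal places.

£663,548.98

Cumulative price-level factor: 1.0361 × 1.047 × 1.0418 × 1.0588 × 1.0443 ≈ 1.2496025970.
Multiplying £531,008 by the price-level factor gives the future nominal sum.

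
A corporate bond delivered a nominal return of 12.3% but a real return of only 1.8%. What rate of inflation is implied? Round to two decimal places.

From (1+r_nom) = (1+r_real)(1+π), we get 1+π = (1 + 12.3%)/(1 + 1.8%) = 1.123/1.018 ≈ 1.10314.
So π ≈ 10.3143%.

10.31%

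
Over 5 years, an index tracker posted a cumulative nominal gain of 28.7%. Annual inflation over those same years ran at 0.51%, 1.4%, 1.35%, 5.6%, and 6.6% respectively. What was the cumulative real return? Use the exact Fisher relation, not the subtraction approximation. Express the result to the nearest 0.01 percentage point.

Cumulative inflation factor: 1.0051 × 1.014 × 1.0135 × 1.056 × 1.066 ≈ 1.16277.
Nominal growth factor: 1.28700. Real growth factor = 1.28700 / 1.16277 ≈ 1.10684.
Total real return ≈ 10.6844%.

10.68%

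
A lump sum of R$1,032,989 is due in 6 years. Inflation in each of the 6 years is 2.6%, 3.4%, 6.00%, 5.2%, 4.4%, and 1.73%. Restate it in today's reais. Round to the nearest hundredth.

Price-level factor over 6 years: 1.026 × 1.034 × 1.0600 × 1.052 × 1.044 × 1.0173 ≈ 1.2564321704.
Purchasing power today: R$1,032,989 divided by that factor.

R$822,160.58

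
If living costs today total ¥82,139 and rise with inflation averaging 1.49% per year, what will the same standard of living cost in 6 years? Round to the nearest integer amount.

¥89,761

Cumulative price-level factor: (1+1.49%)^6 ≈ 1.0927970527.
Multiplying ¥82,139 by the price-level factor gives the future nominal sum.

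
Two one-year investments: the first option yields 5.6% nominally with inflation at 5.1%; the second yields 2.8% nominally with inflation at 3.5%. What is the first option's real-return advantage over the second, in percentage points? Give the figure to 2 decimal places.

1.15

The first option real return: 1.056/1.051 − 1 = 0.476%.
The second real return: 1.028/1.035 − 1 = -0.676%.
Difference: 0.476 − (-0.676) = 1.152 pp.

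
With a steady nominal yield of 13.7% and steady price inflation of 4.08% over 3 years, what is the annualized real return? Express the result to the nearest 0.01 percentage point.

With constant rates the annual real return is the same each year: (1+13.7%)/(1+4.08%) − 1 = 0.09243.

9.24%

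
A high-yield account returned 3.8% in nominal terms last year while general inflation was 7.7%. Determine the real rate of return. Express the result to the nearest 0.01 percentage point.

-3.62%

Real return via the Fisher equation: (1 + 3.8%)/(1 + 7.7%) − 1 = 1.038/1.077 − 1 ≈ -0.03621.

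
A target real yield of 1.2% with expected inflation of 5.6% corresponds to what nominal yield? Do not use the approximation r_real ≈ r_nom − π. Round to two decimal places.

By the Fisher equation, 1 + r_nom = (1 + 1.2%)(1 + 5.6%) = 1.012 × 1.056 = 1.068672.
So r_nom = 6.8672%.

6.87%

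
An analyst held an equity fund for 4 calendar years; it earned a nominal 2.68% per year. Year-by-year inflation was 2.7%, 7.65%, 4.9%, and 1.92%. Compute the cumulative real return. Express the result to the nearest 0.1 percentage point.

-6.0%

Cumulative inflation factor: 1.027 × 1.0765 × 1.049 × 1.0192 ≈ 1.18201.
Nominal growth factor: 1.11159. Real growth factor = 1.11159 / 1.18201 ≈ 0.94042.
Total real return ≈ -5.9575%.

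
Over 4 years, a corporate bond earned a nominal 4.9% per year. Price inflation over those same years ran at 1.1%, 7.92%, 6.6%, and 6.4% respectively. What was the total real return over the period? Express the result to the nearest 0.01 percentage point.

Cumulative inflation factor: 1.011 × 1.0792 × 1.066 × 1.064 ≈ 1.23752.
Nominal growth factor: 1.21088. Real growth factor = 1.21088 / 1.23752 ≈ 0.97848.
Total real return ≈ -2.1524%.

-2.15%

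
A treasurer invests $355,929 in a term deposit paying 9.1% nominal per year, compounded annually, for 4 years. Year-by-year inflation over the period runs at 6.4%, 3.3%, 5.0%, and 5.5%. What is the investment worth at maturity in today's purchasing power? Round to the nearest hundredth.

Nominal value at maturity: $355,929 × (1 + 9.1%)^4 ≈ $504,269.12.
Price-level factor over 4 years: 1.064 × 1.033 × 1.050 × 1.055 = 1.217541318.
The maturity value deflated by that factor is the answer in today's purchasing power.

$414,170.03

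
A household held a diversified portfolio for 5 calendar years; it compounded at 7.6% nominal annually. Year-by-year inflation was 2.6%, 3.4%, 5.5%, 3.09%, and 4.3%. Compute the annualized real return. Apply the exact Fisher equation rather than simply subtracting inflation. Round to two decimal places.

3.69%

Cumulative inflation factor: 1.026 × 1.034 × 1.055 × 1.0309 × 1.043 ≈ 1.20343.
Nominal growth factor: 1.44232. Real growth factor = 1.44232 / 1.20343 ≈ 1.19851.
Annualized: 1.19851^(1/5) − 1 ≈ 0.03688.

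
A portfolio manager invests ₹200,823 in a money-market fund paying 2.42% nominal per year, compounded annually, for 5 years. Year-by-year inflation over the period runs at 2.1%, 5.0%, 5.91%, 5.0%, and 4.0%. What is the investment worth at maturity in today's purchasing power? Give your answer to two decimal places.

Nominal value at maturity: ₹200,823 × (1 + 2.42%)^5 ≈ ₹226,327.49.
Price-level factor over 5 years: 1.021 × 1.050 × 1.0591 × 1.050 × 1.040 ≈ 1.2398657053.
The maturity value deflated by that factor is the answer in today's purchasing power.

₹182,541.94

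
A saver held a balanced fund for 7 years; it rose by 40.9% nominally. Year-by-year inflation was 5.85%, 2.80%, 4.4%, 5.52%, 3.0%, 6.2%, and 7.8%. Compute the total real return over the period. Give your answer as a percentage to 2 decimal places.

-0.32%

Cumulative inflation factor: 1.0585 × 1.0280 × 1.044 × 1.0552 × 1.030 × 1.062 × 1.078 ≈ 1.41351.
Nominal growth factor: 1.40900. Real growth factor = 1.40900 / 1.41351 ≈ 0.99681.
Total real return ≈ -0.3193%.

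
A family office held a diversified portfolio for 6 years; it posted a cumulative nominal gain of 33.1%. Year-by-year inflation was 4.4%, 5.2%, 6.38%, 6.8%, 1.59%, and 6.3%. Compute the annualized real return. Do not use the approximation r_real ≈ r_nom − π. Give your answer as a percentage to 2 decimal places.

-0.21%

Cumulative inflation factor: 1.044 × 1.052 × 1.0638 × 1.068 × 1.0159 × 1.063 ≈ 1.34751.
Nominal growth factor: 1.33100. Real growth factor = 1.33100 / 1.34751 ≈ 0.98775.
Annualized: 0.98775^(1/6) − 1 ≈ -0.00205.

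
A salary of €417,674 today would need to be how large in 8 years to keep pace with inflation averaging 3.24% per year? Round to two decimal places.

€539,040.51

Cumulative price-level factor: (1+3.24%)^8 ≈ 1.2905771364.
Multiplying €417,674 by the price-level factor gives the future nominal sum.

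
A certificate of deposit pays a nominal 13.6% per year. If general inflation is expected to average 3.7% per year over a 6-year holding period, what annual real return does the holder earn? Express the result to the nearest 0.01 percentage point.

With constant rates the annual real return is the same each year: (1+13.6%)/(1+3.7%) − 1 = 0.09547.

9.55%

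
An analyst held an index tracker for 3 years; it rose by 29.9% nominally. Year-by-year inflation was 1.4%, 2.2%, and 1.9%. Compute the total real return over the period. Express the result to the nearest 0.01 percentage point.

Cumulative inflation factor: 1.014 × 1.022 × 1.019 ≈ 1.05600.
Nominal growth factor: 1.29900. Real growth factor = 1.29900 / 1.05600 ≈ 1.23012.
Total real return ≈ 23.0116%.

23.01%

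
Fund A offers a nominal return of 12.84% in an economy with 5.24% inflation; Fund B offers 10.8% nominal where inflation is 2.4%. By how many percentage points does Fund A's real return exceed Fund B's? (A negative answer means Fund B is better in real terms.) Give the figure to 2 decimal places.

-0.98

Fund A real return: 1.1284/1.0524 − 1 = 7.222%.
Fund B real return: 1.108/1.024 − 1 = 8.203%.
Difference: 7.222 − 8.203 = -0.981 pp.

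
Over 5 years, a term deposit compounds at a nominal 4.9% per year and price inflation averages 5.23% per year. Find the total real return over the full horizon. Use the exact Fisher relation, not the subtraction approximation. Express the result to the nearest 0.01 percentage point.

The annual real rate is (1+4.9%)/(1+5.23%) − 1 = -0.3136%.
Compounded over 5 years: (1 + -0.003136)^5 − 1 ≈ -0.01558.

-1.56%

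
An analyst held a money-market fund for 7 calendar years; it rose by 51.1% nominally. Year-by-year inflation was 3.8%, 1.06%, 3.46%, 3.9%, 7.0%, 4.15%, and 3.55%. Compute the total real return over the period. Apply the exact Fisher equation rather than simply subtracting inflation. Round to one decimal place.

16.1%

Cumulative inflation factor: 1.038 × 1.0106 × 1.0346 × 1.039 × 1.070 × 1.0415 × 1.0355 ≈ 1.30124.
Nominal growth factor: 1.51100. Real growth factor = 1.51100 / 1.30124 ≈ 1.16120.
Total real return ≈ 16.1199%.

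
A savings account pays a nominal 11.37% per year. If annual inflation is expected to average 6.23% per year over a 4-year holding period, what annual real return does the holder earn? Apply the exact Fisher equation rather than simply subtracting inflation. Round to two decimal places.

4.84%

With constant rates the annual real return is the same each year: (1+11.37%)/(1+6.23%) − 1 = 0.04839.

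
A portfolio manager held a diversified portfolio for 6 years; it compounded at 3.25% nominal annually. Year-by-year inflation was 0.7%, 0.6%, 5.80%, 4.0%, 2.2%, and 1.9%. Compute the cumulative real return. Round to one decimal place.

4.4%

Cumulative inflation factor: 1.007 × 1.006 × 1.0580 × 1.040 × 1.022 × 1.019 ≈ 1.16084.
Nominal growth factor: 1.21155. Real growth factor = 1.21155 / 1.16084 ≈ 1.04368.
Total real return ≈ 4.3684%.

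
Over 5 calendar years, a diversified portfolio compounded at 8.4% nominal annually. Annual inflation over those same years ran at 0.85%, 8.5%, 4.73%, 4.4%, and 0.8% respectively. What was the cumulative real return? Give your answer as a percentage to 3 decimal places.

24.111%

Cumulative inflation factor: 1.0085 × 1.085 × 1.0473 × 1.044 × 1.008 ≈ 1.20597.
Nominal growth factor: 1.49674. Real growth factor = 1.49674 / 1.20597 ≈ 1.24111.
Total real return ≈ 24.1105%.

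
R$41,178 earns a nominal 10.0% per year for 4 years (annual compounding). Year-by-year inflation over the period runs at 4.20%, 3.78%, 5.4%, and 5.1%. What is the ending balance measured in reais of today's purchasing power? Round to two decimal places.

Nominal value at maturity: R$41,178 × (1 + 10.0%)^4 ≈ R$60,288.71.
Price-level factor over 4 years: 1.0420 × 1.0378 × 1.054 × 1.051 ≈ 1.1979114395.
Dividing the nominal maturity value by the price-level factor gives the value in today's money.

R$50,328.19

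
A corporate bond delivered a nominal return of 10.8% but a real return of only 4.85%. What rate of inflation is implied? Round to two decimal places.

From (1+r_nom) = (1+r_real)(1+π), we get 1+π = (1 + 10.8%)/(1 + 4.85%) = 1.108/1.0485 ≈ 1.05675.
So π ≈ 5.6748%.

5.67%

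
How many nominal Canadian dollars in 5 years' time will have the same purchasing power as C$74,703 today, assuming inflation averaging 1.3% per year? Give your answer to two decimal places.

Cumulative price-level factor: (1+1.3%)^5 ≈ 1.0667121132.
Multiplying C$74,703 by the price-level factor gives the future nominal sum.

C$79,686.59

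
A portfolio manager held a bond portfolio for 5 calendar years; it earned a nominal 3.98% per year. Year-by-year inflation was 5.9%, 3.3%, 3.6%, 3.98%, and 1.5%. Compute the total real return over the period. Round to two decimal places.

Cumulative inflation factor: 1.059 × 1.033 × 1.036 × 1.0398 × 1.015 ≈ 1.19611.
Nominal growth factor: 1.21548. Real growth factor = 1.21548 / 1.19611 ≈ 1.01620.
Total real return ≈ 1.6195%.

1.62%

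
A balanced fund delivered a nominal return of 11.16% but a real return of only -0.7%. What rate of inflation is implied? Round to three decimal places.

From (1+r_nom) = (1+r_real)(1+π), we get 1+π = (1 + 11.16%)/(1 − 0.7%) = 1.1116/0.993 ≈ 1.11944.
So π ≈ 11.9436%.

11.944%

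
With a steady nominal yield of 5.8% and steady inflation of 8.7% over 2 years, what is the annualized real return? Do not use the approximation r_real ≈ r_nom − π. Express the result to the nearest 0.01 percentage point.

With constant rates the annual real return is the same each year: (1+5.8%)/(1+8.7%) − 1 = -0.02668.

-2.67%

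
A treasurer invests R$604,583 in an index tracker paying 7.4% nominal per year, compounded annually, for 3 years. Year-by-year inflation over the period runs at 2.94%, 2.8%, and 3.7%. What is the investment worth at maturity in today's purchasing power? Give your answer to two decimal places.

R$682,515.85

Nominal value at maturity: R$604,583 × (1 + 7.4%)^3 ≈ R$748,977.51.
Price-level factor over 3 years: 1.0294 × 1.028 × 1.037 = 1.0973774584.
The maturity value deflated by that factor is the answer in today's purchasing power.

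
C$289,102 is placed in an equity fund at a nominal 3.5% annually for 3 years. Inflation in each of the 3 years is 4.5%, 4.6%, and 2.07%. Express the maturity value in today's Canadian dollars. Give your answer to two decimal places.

C$287,293.67

Nominal value at maturity: C$289,102 × (1 + 3.5%)^3 ≈ C$320,532.56.
Price-level factor over 3 years: 1.045 × 1.046 × 1.0207 = 1.115696549.
The maturity value deflated by that factor is the answer in today's purchasing power.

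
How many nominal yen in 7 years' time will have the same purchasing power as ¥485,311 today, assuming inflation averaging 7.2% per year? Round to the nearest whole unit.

¥789,557

Cumulative price-level factor: (1+7.2%)^7 ≈ 1.6269098835.
Multiplying ¥485,311 by the price-level factor gives the future nominal sum.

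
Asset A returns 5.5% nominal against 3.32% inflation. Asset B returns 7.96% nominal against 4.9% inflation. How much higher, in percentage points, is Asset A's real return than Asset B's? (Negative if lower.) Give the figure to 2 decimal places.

Asset A real return: 1.055/1.0332 − 1 = 2.110%.
Asset B real return: 1.0796/1.049 − 1 = 2.917%.
Difference: 2.110 − 2.917 = -0.807 pp.

-0.81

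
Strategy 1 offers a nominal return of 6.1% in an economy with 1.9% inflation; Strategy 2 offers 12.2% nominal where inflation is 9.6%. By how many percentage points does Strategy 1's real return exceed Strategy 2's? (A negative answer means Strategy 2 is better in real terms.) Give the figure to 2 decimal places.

Strategy 1 real return: 1.061/1.019 − 1 = 4.122%.
Strategy 2 real return: 1.122/1.096 − 1 = 2.372%.
Difference: 4.122 − 2.372 = 1.750 pp.

1.75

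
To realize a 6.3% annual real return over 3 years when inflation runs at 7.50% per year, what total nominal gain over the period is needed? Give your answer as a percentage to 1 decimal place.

49.2%

Required annual nominal rate: (1+6.3%)(1+7.50%) − 1 = 14.2725%.
Cumulative over 3 years: (1 + 0.142725)^3 − 1 ≈ 0.49219.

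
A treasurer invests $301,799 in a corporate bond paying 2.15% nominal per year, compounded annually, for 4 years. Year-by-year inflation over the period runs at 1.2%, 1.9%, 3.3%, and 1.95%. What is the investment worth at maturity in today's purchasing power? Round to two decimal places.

$302,572.21

Nominal value at maturity: $301,799 × (1 + 2.15%)^4 ≈ $328,602.82.
Price-level factor over 4 years: 1.012 × 1.019 × 1.033 × 1.0195 ≈ 1.0860310652.
The maturity value deflated by that factor is the answer in today's purchasing power.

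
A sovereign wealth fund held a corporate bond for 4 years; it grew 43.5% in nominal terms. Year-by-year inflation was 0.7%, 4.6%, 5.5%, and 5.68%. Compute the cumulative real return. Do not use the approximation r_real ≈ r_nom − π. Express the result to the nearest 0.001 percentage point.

Cumulative inflation factor: 1.007 × 1.046 × 1.055 × 1.0568 ≈ 1.17437.
Nominal growth factor: 1.43500. Real growth factor = 1.43500 / 1.17437 ≈ 1.22193.
Total real return ≈ 22.1928%.

22.193%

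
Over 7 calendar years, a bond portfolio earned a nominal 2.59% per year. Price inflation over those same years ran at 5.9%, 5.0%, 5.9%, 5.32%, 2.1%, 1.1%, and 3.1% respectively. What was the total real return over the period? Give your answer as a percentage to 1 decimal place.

-9.4%

Cumulative inflation factor: 1.059 × 1.050 × 1.059 × 1.0532 × 1.021 × 1.011 × 1.031 ≈ 1.31986.
Nominal growth factor: 1.19601. Real growth factor = 1.19601 / 1.31986 ≈ 0.90617.
Total real return ≈ -9.3834%.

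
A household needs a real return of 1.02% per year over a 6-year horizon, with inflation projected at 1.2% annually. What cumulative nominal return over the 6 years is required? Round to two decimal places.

14.16%

Required annual nominal rate: (1+1.02%)(1+1.2%) − 1 = 2.23224%.
Cumulative over 6 years: (1 + 0.0223224)^6 − 1 ≈ 0.14163.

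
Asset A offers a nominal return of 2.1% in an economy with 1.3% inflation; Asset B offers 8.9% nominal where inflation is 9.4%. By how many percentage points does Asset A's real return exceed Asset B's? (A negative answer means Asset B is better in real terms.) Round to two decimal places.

Asset A real return: 1.021/1.013 − 1 = 0.790%.
Asset B real return: 1.089/1.094 − 1 = -0.457%.
Difference: 0.790 − (-0.457) = 1.247 pp.

1.25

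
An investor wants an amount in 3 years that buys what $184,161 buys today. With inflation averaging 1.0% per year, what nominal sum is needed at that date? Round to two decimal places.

Cumulative price-level factor: (1+1.0%)^3 = 1.030301.
The nominal amount required is $184,161 scaled up by that factor.

$189,741.26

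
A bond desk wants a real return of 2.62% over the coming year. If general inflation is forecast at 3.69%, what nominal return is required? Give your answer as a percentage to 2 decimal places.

By the Fisher equation, 1 + r_nom = (1 + 2.62%)(1 + 3.69%) = 1.0262 × 1.0369 = 1.06406678.
So r_nom = 6.406678%.

6.41%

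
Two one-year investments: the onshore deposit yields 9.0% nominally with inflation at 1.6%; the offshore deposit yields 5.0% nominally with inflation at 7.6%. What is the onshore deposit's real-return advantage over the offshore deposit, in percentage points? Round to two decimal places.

9.70

The onshore deposit real return: 1.090/1.016 − 1 = 7.283%.
The offshore deposit real return: 1.050/1.076 − 1 = -2.416%.
Difference: 7.283 − (-2.416) = 9.699 pp.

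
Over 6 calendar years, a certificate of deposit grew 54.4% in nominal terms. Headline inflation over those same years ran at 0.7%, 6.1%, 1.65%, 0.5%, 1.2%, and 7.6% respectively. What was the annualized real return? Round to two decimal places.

Cumulative inflation factor: 1.007 × 1.061 × 1.0165 × 1.005 × 1.012 × 1.076 ≈ 1.18853.
Nominal growth factor: 1.54400. Real growth factor = 1.54400 / 1.18853 ≈ 1.29908.
Annualized: 1.29908^(1/6) − 1 ≈ 0.04457.

4.46%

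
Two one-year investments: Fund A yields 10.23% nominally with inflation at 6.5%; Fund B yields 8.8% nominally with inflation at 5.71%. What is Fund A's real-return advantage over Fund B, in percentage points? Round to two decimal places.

0.58

Fund A real return: 1.1023/1.065 − 1 = 3.502%.
Fund B real return: 1.088/1.0571 − 1 = 2.923%.
Difference: 3.502 − 2.923 = 0.579 pp.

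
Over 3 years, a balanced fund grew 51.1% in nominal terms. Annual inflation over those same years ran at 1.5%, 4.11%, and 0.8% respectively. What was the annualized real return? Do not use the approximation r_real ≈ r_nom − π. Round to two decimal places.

Cumulative inflation factor: 1.015 × 1.0411 × 1.008 ≈ 1.06517.
Nominal growth factor: 1.51100. Real growth factor = 1.51100 / 1.06517 ≈ 1.41855.
Annualized: 1.41855^(1/3) − 1 ≈ 0.12361.

12.36%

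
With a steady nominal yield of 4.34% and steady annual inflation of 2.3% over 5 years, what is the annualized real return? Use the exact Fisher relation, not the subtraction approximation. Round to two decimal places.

1.99%

With constant rates the annual real return is the same each year: (1+4.34%)/(1+2.3%) − 1 = 0.01994.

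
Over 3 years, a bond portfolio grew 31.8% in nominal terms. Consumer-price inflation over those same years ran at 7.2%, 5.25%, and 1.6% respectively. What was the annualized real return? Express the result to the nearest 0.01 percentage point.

Cumulative inflation factor: 1.072 × 1.0525 × 1.016 ≈ 1.14633.
Nominal growth factor: 1.31800. Real growth factor = 1.31800 / 1.14633 ≈ 1.14975.
Annualized: 1.14975^(1/3) − 1 ≈ 0.04761.

4.76%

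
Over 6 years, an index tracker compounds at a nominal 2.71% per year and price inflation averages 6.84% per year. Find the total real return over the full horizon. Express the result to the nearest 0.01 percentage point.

-21.06%

The annual real rate is (1+2.71%)/(1+6.84%) − 1 = -3.8656%.
Compounded over 6 years: (1 + -0.038656)^6 − 1 ≈ -0.21064.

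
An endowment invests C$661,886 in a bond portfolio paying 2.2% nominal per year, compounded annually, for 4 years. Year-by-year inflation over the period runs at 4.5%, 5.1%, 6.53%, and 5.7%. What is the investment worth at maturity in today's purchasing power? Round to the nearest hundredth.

C$583,876.31

Nominal value at maturity: C$661,886 × (1 + 2.2%)^4 ≈ C$722,082.43.
Price-level factor over 4 years: 1.045 × 1.051 × 1.0653 × 1.057 ≈ 1.2367044423.
The maturity value deflated by that factor is the answer in today's purchasing power.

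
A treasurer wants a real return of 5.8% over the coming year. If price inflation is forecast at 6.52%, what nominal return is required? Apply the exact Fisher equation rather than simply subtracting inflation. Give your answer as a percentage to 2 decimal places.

12.70%

By the Fisher equation, 1 + r_nom = (1 + 5.8%)(1 + 6.52%) = 1.058 × 1.0652 = 1.1269816.
So r_nom = 12.69816%.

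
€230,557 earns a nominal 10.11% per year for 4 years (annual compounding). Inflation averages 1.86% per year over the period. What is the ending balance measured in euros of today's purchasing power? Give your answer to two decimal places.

Nominal value at maturity: €230,557 × (1 + 10.11%)^4 ≈ €338,910.76.
Price-level factor over 4 years: (1 + 1.86%)^4 ≈ 1.0765016191.
The maturity value deflated by that factor is the answer in today's purchasing power.

€314,826.06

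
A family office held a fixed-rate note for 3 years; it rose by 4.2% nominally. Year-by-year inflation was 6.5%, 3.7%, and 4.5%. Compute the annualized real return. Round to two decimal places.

-3.35%

Cumulative inflation factor: 1.065 × 1.037 × 1.045 ≈ 1.15410.
Nominal growth factor: 1.04200. Real growth factor = 1.04200 / 1.15410 ≈ 0.90287.
Annualized: 0.90287^(1/3) − 1 ≈ -0.03349.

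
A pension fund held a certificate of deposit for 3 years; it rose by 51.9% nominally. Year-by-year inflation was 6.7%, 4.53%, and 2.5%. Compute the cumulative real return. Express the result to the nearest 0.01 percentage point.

32.87%

Cumulative inflation factor: 1.067 × 1.0453 × 1.025 ≈ 1.14322.
Nominal growth factor: 1.51900. Real growth factor = 1.51900 / 1.14322 ≈ 1.32870.
Total real return ≈ 32.8705%.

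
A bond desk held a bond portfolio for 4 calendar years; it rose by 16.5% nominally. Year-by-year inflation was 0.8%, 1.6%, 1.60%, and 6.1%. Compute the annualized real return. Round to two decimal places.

1.35%

Cumulative inflation factor: 1.008 × 1.016 × 1.0160 × 1.061 ≈ 1.10399.
Nominal growth factor: 1.16500. Real growth factor = 1.16500 / 1.10399 ≈ 1.05527.
Annualized: 1.05527^(1/4) − 1 ≈ 0.01354.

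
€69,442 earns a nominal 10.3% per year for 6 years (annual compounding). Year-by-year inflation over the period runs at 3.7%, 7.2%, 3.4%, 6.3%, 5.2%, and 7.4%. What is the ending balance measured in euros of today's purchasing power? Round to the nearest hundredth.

€90,579.08

Nominal value at maturity: €69,442 × (1 + 10.3%)^6 ≈ €125,047.58.
Price-level factor over 6 years: 1.037 × 1.072 × 1.034 × 1.063 × 1.052 × 1.074 ≈ 1.3805348240.
Dividing the nominal maturity value by the price-level factor gives the value in today's money.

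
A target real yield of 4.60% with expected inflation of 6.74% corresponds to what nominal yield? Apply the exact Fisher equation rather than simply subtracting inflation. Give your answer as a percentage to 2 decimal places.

By the Fisher equation, 1 + r_nom = (1 + 4.60%)(1 + 6.74%) = 1.0460 × 1.0674 = 1.1165004.
So r_nom = 11.65004%.

11.65%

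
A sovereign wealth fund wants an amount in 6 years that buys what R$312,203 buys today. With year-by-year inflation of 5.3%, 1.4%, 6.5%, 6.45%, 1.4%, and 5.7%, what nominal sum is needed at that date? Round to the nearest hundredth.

R$405,052.78

Cumulative price-level factor: 1.053 × 1.014 × 1.065 × 1.0645 × 1.014 × 1.057 ≈ 1.2974019371.
The nominal amount required is R$312,203 scaled up by that factor.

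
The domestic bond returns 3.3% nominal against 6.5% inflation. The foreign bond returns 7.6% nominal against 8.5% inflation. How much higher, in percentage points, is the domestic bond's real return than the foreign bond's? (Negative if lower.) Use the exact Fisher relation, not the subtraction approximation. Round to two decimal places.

-2.18

The domestic bond real return: 1.033/1.065 − 1 = -3.005%.
The foreign bond real return: 1.076/1.085 − 1 = -0.829%.
Difference: -3.005 − (-0.829) = -2.176 pp.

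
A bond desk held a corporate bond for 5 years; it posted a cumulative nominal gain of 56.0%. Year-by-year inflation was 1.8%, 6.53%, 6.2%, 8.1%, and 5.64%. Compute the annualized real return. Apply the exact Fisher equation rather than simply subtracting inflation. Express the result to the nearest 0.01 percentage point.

3.47%

Cumulative inflation factor: 1.018 × 1.0653 × 1.062 × 1.081 × 1.0564 ≈ 1.31522.
Nominal growth factor: 1.56000. Real growth factor = 1.56000 / 1.31522 ≈ 1.18611.
Annualized: 1.18611^(1/5) − 1 ≈ 0.03473.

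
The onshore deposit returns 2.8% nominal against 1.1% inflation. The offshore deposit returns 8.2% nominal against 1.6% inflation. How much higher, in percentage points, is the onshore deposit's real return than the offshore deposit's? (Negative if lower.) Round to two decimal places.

The onshore deposit real return: 1.028/1.011 − 1 = 1.682%.
The offshore deposit real return: 1.082/1.016 − 1 = 6.496%.
Difference: 1.682 − 6.496 = -4.814 pp.

-4.81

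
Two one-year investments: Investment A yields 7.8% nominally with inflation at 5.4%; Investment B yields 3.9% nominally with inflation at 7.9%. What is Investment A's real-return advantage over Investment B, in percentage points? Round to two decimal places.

Investment A real return: 1.078/1.054 − 1 = 2.277%.
Investment B real return: 1.039/1.079 − 1 = -3.707%.
Difference: 2.277 − (-3.707) = 5.984 pp.

5.98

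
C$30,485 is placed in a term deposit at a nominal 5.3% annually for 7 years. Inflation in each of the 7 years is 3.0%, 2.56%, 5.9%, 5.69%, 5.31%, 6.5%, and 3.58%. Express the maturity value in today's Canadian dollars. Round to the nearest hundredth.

C$31,859.91

Nominal value at maturity: C$30,485 × (1 + 5.3%)^7 ≈ C$43,760.75.
Price-level factor over 7 years: 1.030 × 1.0256 × 1.059 × 1.0569 × 1.0531 × 1.065 × 1.0358 ≈ 1.3735365550.
Dividing the nominal maturity value by the price-level factor gives the value in today's money.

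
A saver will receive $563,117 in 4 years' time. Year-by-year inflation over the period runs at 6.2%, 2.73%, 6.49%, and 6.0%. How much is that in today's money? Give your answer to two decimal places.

$457,258.87

Price-level factor over 4 years: 1.062 × 1.0273 × 1.0649 × 1.060 ≈ 1.2315059009.
Purchasing power today: $563,117 divided by that factor.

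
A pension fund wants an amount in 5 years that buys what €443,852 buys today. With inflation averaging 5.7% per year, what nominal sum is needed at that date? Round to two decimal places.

Cumulative price-level factor: (1+5.7%)^5 ≈ 1.3193953117.
The nominal amount required is €443,852 scaled up by that factor.

€585,616.25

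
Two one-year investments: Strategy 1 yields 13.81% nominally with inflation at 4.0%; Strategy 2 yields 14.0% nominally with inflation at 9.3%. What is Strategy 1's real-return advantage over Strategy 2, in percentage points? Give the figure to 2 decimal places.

5.13

Strategy 1 real return: 1.1381/1.040 − 1 = 9.433%.
Strategy 2 real return: 1.140/1.093 − 1 = 4.300%.
Difference: 9.433 − 4.300 = 5.133 pp.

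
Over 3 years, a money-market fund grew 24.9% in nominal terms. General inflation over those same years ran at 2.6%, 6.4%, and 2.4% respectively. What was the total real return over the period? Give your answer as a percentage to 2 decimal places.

11.73%

Cumulative inflation factor: 1.026 × 1.064 × 1.024 ≈ 1.11786.
Nominal growth factor: 1.24900. Real growth factor = 1.24900 / 1.11786 ≈ 1.11731.
Total real return ≈ 11.7310%.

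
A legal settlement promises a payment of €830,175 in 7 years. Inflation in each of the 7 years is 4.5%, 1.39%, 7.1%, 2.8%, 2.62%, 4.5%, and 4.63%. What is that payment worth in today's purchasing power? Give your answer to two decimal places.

€634,265.55

Price-level factor over 7 years: 1.045 × 1.0139 × 1.071 × 1.028 × 1.0262 × 1.045 × 1.0463 ≈ 1.3088760623.
Purchasing power today: €830,175 divided by that factor.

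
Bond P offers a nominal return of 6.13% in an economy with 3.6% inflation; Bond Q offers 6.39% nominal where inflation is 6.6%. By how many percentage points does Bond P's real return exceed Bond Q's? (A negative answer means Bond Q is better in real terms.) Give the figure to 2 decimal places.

2.64

Bond P real return: 1.0613/1.036 − 1 = 2.442%.
Bond Q real return: 1.0639/1.066 − 1 = -0.197%.
Difference: 2.442 − (-0.197) = 2.639 pp.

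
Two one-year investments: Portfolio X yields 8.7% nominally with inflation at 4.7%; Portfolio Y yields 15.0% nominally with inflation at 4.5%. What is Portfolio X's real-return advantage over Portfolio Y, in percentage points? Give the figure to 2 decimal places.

Portfolio X real return: 1.087/1.047 − 1 = 3.820%.
Portfolio Y real return: 1.150/1.045 − 1 = 10.048%.
Difference: 3.820 − 10.048 = -6.228 pp.

-6.23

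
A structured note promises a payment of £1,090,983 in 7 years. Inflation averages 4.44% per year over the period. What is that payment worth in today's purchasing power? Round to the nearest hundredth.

Price-level factor over 7 years: (1 + 4.44%)^7 ≈ 1.3554017501.
Purchasing power today: £1,090,983 divided by that factor.

£804,914.85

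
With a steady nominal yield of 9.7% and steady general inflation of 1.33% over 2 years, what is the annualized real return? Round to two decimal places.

8.26%

With constant rates the annual real return is the same each year: (1+9.7%)/(1+1.33%) − 1 = 0.08260.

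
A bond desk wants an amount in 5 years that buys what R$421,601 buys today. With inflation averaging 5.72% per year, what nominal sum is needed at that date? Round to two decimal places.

R$556,784.84

Cumulative price-level factor: (1+5.72%)^5 ≈ 1.3206440295.
The nominal amount required is R$421,601 scaled up by that factor.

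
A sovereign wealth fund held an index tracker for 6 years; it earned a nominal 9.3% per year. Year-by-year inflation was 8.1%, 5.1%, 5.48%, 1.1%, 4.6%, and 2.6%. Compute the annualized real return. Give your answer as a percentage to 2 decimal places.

Cumulative inflation factor: 1.081 × 1.051 × 1.0548 × 1.011 × 1.046 × 1.026 ≈ 1.30026.
Nominal growth factor: 1.70499. Real growth factor = 1.70499 / 1.30026 ≈ 1.31127.
Annualized: 1.31127^(1/6) − 1 ≈ 0.04620.

4.62%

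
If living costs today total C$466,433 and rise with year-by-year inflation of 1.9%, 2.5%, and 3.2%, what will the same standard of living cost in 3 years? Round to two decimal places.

Cumulative price-level factor: 1.019 × 1.025 × 1.032 = 1.0778982.
The nominal amount required is C$466,433 scaled up by that factor.

C$502,767.29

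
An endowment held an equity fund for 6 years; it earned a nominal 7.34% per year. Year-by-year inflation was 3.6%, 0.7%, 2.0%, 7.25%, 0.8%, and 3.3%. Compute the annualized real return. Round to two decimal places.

Cumulative inflation factor: 1.036 × 1.007 × 1.020 × 1.0725 × 1.008 × 1.033 ≈ 1.18836.
Nominal growth factor: 1.52957. Real growth factor = 1.52957 / 1.18836 ≈ 1.28713.
Annualized: 1.28713^(1/6) − 1 ≈ 0.04297.

4.30%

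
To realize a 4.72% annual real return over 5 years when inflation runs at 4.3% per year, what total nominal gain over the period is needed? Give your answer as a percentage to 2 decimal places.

Required annual nominal rate: (1+4.72%)(1+4.3%) − 1 = 9.22296%.
Cumulative over 5 years: (1 + 0.0922296)^5 − 1 ≈ 0.55442.

55.44%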